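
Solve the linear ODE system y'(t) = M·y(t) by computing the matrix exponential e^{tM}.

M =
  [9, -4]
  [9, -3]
e^{tM} =
  [6*t*exp(3*t) + exp(3*t), -4*t*exp(3*t)]
  [9*t*exp(3*t), -6*t*exp(3*t) + exp(3*t)]

Strategy: write M = P · J · P⁻¹ where J is a Jordan canonical form, so e^{tM} = P · e^{tJ} · P⁻¹, and e^{tJ} can be computed block-by-block.

M has Jordan form
J =
  [3, 1]
  [0, 3]
(up to reordering of blocks).

Per-block formulas:
  For a 2×2 Jordan block J_2(3): exp(t · J_2(3)) = e^(3t)·(I + t·N), where N is the 2×2 nilpotent shift.

After assembling e^{tJ} and conjugating by P, we get:

e^{tM} =
  [6*t*exp(3*t) + exp(3*t), -4*t*exp(3*t)]
  [9*t*exp(3*t), -6*t*exp(3*t) + exp(3*t)]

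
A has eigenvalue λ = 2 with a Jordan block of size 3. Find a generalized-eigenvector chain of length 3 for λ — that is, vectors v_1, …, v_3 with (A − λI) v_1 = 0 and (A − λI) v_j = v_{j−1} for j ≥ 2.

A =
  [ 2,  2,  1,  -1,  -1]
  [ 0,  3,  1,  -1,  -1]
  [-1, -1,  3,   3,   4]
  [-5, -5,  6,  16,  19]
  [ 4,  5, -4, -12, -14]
A Jordan chain for λ = 2 of length 3:
v_1 = (1, 0, 1, 4, -3)ᵀ
v_2 = (2, 1, -1, -5, 5)ᵀ
v_3 = (0, 1, 0, 0, 0)ᵀ

Let N = A − (2)·I. We want v_3 with N^3 v_3 = 0 but N^2 v_3 ≠ 0; then v_{j-1} := N · v_j for j = 3, …, 2.

Pick v_3 = (0, 1, 0, 0, 0)ᵀ.
Then v_2 = N · v_3 = (2, 1, -1, -5, 5)ᵀ.
Then v_1 = N · v_2 = (1, 0, 1, 4, -3)ᵀ.

Sanity check: (A − (2)·I) v_1 = (0, 0, 0, 0, 0)ᵀ = 0. ✓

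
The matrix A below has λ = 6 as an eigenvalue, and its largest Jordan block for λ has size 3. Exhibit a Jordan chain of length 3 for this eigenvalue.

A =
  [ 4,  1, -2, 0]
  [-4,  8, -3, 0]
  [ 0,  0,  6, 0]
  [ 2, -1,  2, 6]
A Jordan chain for λ = 6 of length 3:
v_1 = (1, 2, 0, -1)ᵀ
v_2 = (-2, -3, 0, 2)ᵀ
v_3 = (0, 0, 1, 0)ᵀ

Let N = A − (6)·I. We want v_3 with N^3 v_3 = 0 but N^2 v_3 ≠ 0; then v_{j-1} := N · v_j for j = 3, …, 2.

Pick v_3 = (0, 0, 1, 0)ᵀ.
Then v_2 = N · v_3 = (-2, -3, 0, 2)ᵀ.
Then v_1 = N · v_2 = (1, 2, 0, -1)ᵀ.

Sanity check: (A − (6)·I) v_1 = (0, 0, 0, 0)ᵀ = 0. ✓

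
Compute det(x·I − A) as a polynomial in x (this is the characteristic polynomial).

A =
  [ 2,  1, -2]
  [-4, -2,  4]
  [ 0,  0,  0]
x^3

Expanding det(x·I − A) (e.g. by cofactor expansion or by noting that A is similar to its Jordan form J, which has the same characteristic polynomial as A) gives
  χ_A(x) = x^3
which factors as x^3. The eigenvalues (with algebraic multiplicities) are λ = 0 with multiplicity 3.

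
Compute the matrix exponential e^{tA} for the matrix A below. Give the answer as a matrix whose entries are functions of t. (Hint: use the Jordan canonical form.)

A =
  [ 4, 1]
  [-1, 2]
e^{tA} =
  [t*exp(3*t) + exp(3*t), t*exp(3*t)]
  [-t*exp(3*t), -t*exp(3*t) + exp(3*t)]

Strategy: write A = P · J · P⁻¹ where J is a Jordan canonical form, so e^{tA} = P · e^{tJ} · P⁻¹, and e^{tJ} can be computed block-by-block.

A has Jordan form
J =
  [3, 1]
  [0, 3]
(up to reordering of blocks).

Per-block formulas:
  For a 2×2 Jordan block J_2(3): exp(t · J_2(3)) = e^(3t)·(I + t·N), where N is the 2×2 nilpotent shift.

After assembling e^{tJ} and conjugating by P, we get:

e^{tA} =
  [t*exp(3*t) + exp(3*t), t*exp(3*t)]
  [-t*exp(3*t), -t*exp(3*t) + exp(3*t)]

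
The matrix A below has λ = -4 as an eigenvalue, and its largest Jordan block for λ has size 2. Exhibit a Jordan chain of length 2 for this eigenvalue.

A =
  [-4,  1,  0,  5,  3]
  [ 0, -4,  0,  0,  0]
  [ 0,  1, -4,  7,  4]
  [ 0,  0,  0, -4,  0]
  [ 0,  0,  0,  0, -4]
A Jordan chain for λ = -4 of length 2:
v_1 = (1, 0, 1, 0, 0)ᵀ
v_2 = (0, 1, 0, 0, 0)ᵀ

Let N = A − (-4)·I. We want v_2 with N^2 v_2 = 0 but N^1 v_2 ≠ 0; then v_{j-1} := N · v_j for j = 2, …, 2.

Pick v_2 = (0, 1, 0, 0, 0)ᵀ.
Then v_1 = N · v_2 = (1, 0, 1, 0, 0)ᵀ.

Sanity check: (A − (-4)·I) v_1 = (0, 0, 0, 0, 0)ᵀ = 0. ✓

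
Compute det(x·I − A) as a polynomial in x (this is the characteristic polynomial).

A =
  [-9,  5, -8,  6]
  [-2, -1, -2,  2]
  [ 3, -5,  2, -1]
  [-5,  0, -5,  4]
x^4 + 4*x^3 + 6*x^2 + 4*x + 1

Expanding det(x·I − A) (e.g. by cofactor expansion or by noting that A is similar to its Jordan form J, which has the same characteristic polynomial as A) gives
  χ_A(x) = x^4 + 4*x^3 + 6*x^2 + 4*x + 1
which factors as (x + 1)^4. The eigenvalues (with algebraic multiplicities) are λ = -1 with multiplicity 4.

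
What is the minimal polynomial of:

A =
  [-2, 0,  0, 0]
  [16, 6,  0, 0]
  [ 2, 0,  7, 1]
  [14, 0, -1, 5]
x^3 - 10*x^2 + 12*x + 72

The characteristic polynomial is χ_A(x) = (x - 6)^3*(x + 2), so the eigenvalues are known. The minimal polynomial is
  m_A(x) = Π_λ (x − λ)^{k_λ}
where k_λ is the size of the *largest* Jordan block for λ (equivalently, the smallest k with (A − λI)^k v = 0 for every generalised eigenvector v of λ).

  λ = -2: largest Jordan block has size 1, contributing (x + 2)
  λ = 6: largest Jordan block has size 2, contributing (x − 6)^2

So m_A(x) = (x - 6)^2*(x + 2) = x^3 - 10*x^2 + 12*x + 72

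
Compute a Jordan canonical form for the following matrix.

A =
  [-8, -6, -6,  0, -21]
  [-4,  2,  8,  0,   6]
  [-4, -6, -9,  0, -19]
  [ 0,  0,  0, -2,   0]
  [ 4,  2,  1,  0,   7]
J_3(-2) ⊕ J_1(-2) ⊕ J_1(-2)

The characteristic polynomial is
  det(x·I − A) = x^5 + 10*x^4 + 40*x^3 + 80*x^2 + 80*x + 32 = (x + 2)^5

Eigenvalues and multiplicities (the geometric multiplicity of λ is n − rank(A − λI), which equals the number of Jordan blocks for λ):
  λ = -2: algebraic multiplicity = 5, geometric multiplicity = 3

Determining the block sizes for each eigenvalue:
  λ = -2: with am = 5 and gm = 3, the partition is not yet determined (e.g. several partitions of 5 into 3 parts exist). Let N = A − (-2)·I. Computing rank(N^1) = 2, rank(N^2) = 1, rank(N^3) = 0; the number of blocks of size ≥ j is rank(N^{j−1}) − rank(N^j), giving [3, 1, 1]. So we have 1 block(s) of size 3, 2 block(s) of size 1 → block sizes [3, 1, 1]

Assembling the blocks gives a Jordan form
J =
  [-2,  1,  0,  0,  0]
  [ 0, -2,  1,  0,  0]
  [ 0,  0, -2,  0,  0]
  [ 0,  0,  0, -2,  0]
  [ 0,  0,  0,  0, -2]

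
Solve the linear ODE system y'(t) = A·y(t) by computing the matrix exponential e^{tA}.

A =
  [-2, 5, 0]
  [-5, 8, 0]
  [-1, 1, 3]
e^{tA} =
  [-5*t*exp(3*t) + exp(3*t), 5*t*exp(3*t), 0]
  [-5*t*exp(3*t), 5*t*exp(3*t) + exp(3*t), 0]
  [-t*exp(3*t), t*exp(3*t), exp(3*t)]

Strategy: write A = P · J · P⁻¹ where J is a Jordan canonical form, so e^{tA} = P · e^{tJ} · P⁻¹, and e^{tJ} can be computed block-by-block.

A has Jordan form
J =
  [3, 1, 0]
  [0, 3, 0]
  [0, 0, 3]
(up to reordering of blocks).

Per-block formulas:
  For a 1×1 block at λ = 3: exp(t · [3]) = [e^(3t)].
  For a 2×2 Jordan block J_2(3): exp(t · J_2(3)) = e^(3t)·(I + t·N), where N is the 2×2 nilpotent shift.

After assembling e^{tJ} and conjugating by P, we get:

e^{tA} =
  [-5*t*exp(3*t) + exp(3*t), 5*t*exp(3*t), 0]
  [-5*t*exp(3*t), 5*t*exp(3*t) + exp(3*t), 0]
  [-t*exp(3*t), t*exp(3*t), exp(3*t)]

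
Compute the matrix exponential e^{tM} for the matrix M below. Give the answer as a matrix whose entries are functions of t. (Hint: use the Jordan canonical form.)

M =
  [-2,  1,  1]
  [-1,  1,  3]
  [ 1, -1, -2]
e^{tM} =
  [t^2*exp(-t)/2 - t*exp(-t) + exp(-t), t*exp(-t), t^2*exp(-t)/2 + t*exp(-t)]
  [t^2*exp(-t) - t*exp(-t), 2*t*exp(-t) + exp(-t), t^2*exp(-t) + 3*t*exp(-t)]
  [-t^2*exp(-t)/2 + t*exp(-t), -t*exp(-t), -t^2*exp(-t)/2 - t*exp(-t) + exp(-t)]

Strategy: write M = P · J · P⁻¹ where J is a Jordan canonical form, so e^{tM} = P · e^{tJ} · P⁻¹, and e^{tJ} can be computed block-by-block.

M has Jordan form
J =
  [-1,  1,  0]
  [ 0, -1,  1]
  [ 0,  0, -1]
(up to reordering of blocks).

Per-block formulas:
  For a 3×3 Jordan block J_3(-1): exp(t · J_3(-1)) = e^(-1t)·(I + t·N + (t^2/2)·N^2), where N is the 3×3 nilpotent shift.

After assembling e^{tJ} and conjugating by P, we get:

e^{tM} =
  [t^2*exp(-t)/2 - t*exp(-t) + exp(-t), t*exp(-t), t^2*exp(-t)/2 + t*exp(-t)]
  [t^2*exp(-t) - t*exp(-t), 2*t*exp(-t) + exp(-t), t^2*exp(-t) + 3*t*exp(-t)]
  [-t^2*exp(-t)/2 + t*exp(-t), -t*exp(-t), -t^2*exp(-t)/2 - t*exp(-t) + exp(-t)]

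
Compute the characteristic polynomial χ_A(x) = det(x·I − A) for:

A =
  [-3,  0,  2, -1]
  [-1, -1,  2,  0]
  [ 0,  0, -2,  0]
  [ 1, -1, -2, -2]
x^4 + 8*x^3 + 24*x^2 + 32*x + 16

Expanding det(x·I − A) (e.g. by cofactor expansion or by noting that A is similar to its Jordan form J, which has the same characteristic polynomial as A) gives
  χ_A(x) = x^4 + 8*x^3 + 24*x^2 + 32*x + 16
which factors as (x + 2)^4. The eigenvalues (with algebraic multiplicities) are λ = -2 with multiplicity 4.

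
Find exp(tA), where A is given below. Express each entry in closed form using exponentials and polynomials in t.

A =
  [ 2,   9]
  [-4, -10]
e^{tA} =
  [6*t*exp(-4*t) + exp(-4*t), 9*t*exp(-4*t)]
  [-4*t*exp(-4*t), -6*t*exp(-4*t) + exp(-4*t)]

Strategy: write A = P · J · P⁻¹ where J is a Jordan canonical form, so e^{tA} = P · e^{tJ} · P⁻¹, and e^{tJ} can be computed block-by-block.

A has Jordan form
J =
  [-4,  1]
  [ 0, -4]
(up to reordering of blocks).

Per-block formulas:
  For a 2×2 Jordan block J_2(-4): exp(t · J_2(-4)) = e^(-4t)·(I + t·N), where N is the 2×2 nilpotent shift.

After assembling e^{tJ} and conjugating by P, we get:

e^{tA} =
  [6*t*exp(-4*t) + exp(-4*t), 9*t*exp(-4*t)]
  [-4*t*exp(-4*t), -6*t*exp(-4*t) + exp(-4*t)]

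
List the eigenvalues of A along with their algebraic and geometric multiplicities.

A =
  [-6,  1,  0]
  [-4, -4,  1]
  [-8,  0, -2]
λ = -4: alg = 3, geom = 1

Step 1 — factor the characteristic polynomial to read off the algebraic multiplicities:
  χ_A(x) = (x + 4)^3

Step 2 — compute geometric multiplicities via the rank-nullity identity g(λ) = n − rank(A − λI):
  rank(A − (-4)·I) = 2, so dim ker(A − (-4)·I) = n − 2 = 1

Summary:
  λ = -4: algebraic multiplicity = 3, geometric multiplicity = 1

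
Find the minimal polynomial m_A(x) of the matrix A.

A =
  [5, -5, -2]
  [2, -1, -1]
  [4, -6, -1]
x^3 - 3*x^2 + 3*x - 1

The characteristic polynomial is χ_A(x) = (x - 1)^3, so the eigenvalues are known. The minimal polynomial is
  m_A(x) = Π_λ (x − λ)^{k_λ}
where k_λ is the size of the *largest* Jordan block for λ (equivalently, the smallest k with (A − λI)^k v = 0 for every generalised eigenvector v of λ).

  λ = 1: largest Jordan block has size 3, contributing (x − 1)^3

So m_A(x) = (x - 1)^3 = x^3 - 3*x^2 + 3*x - 1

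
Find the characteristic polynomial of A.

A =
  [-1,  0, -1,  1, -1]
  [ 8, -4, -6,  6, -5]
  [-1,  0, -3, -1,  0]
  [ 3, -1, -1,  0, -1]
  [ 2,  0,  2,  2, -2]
x^5 + 10*x^4 + 40*x^3 + 80*x^2 + 80*x + 32

Expanding det(x·I − A) (e.g. by cofactor expansion or by noting that A is similar to its Jordan form J, which has the same characteristic polynomial as A) gives
  χ_A(x) = x^5 + 10*x^4 + 40*x^3 + 80*x^2 + 80*x + 32
which factors as (x + 2)^5. The eigenvalues (with algebraic multiplicities) are λ = -2 with multiplicity 5.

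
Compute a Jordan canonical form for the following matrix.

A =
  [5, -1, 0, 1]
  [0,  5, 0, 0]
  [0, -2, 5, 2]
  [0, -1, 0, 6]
J_1(5) ⊕ J_1(5) ⊕ J_1(5) ⊕ J_1(6)

The characteristic polynomial is
  det(x·I − A) = x^4 - 21*x^3 + 165*x^2 - 575*x + 750 = (x - 6)*(x - 5)^3

Eigenvalues and multiplicities (the geometric multiplicity of λ is n − rank(A − λI), which equals the number of Jordan blocks for λ):
  λ = 5: algebraic multiplicity = 3, geometric multiplicity = 3
  λ = 6: algebraic multiplicity = 1, geometric multiplicity = 1

Determining the block sizes for each eigenvalue:
  λ = 5: gm = am = 3, so every block has size 1 → block sizes [1, 1, 1]
  λ = 6: one block (gm = 1), so the single block has size am = 1 → block sizes [1]

Assembling the blocks gives a Jordan form
J =
  [5, 0, 0, 0]
  [0, 5, 0, 0]
  [0, 0, 5, 0]
  [0, 0, 0, 6]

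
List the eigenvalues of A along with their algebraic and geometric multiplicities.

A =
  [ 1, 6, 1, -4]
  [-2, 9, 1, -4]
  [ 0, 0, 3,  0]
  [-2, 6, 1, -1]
λ = 3: alg = 4, geom = 3

Step 1 — factor the characteristic polynomial to read off the algebraic multiplicities:
  χ_A(x) = (x - 3)^4

Step 2 — compute geometric multiplicities via the rank-nullity identity g(λ) = n − rank(A − λI):
  rank(A − (3)·I) = 1, so dim ker(A − (3)·I) = n − 1 = 3

Summary:
  λ = 3: algebraic multiplicity = 4, geometric multiplicity = 3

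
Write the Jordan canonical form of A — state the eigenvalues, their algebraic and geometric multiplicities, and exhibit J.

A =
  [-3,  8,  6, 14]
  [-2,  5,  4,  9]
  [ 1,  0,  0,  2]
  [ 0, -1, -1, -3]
J_1(-1) ⊕ J_3(0)

The characteristic polynomial is
  det(x·I − A) = x^4 + x^3 = x^3*(x + 1)

Eigenvalues and multiplicities (the geometric multiplicity of λ is n − rank(A − λI), which equals the number of Jordan blocks for λ):
  λ = -1: algebraic multiplicity = 1, geometric multiplicity = 1
  λ = 0: algebraic multiplicity = 3, geometric multiplicity = 1

Determining the block sizes for each eigenvalue:
  λ = -1: one block (gm = 1), so the single block has size am = 1 → block sizes [1]
  λ = 0: one block (gm = 1), so the single block has size am = 3 → block sizes [3]

Assembling the blocks gives a Jordan form
J =
  [-1, 0, 0, 0]
  [ 0, 0, 1, 0]
  [ 0, 0, 0, 1]
  [ 0, 0, 0, 0]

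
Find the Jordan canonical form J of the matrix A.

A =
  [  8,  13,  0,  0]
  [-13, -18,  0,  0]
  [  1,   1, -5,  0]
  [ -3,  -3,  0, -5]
J_2(-5) ⊕ J_1(-5) ⊕ J_1(-5)

The characteristic polynomial is
  det(x·I − A) = x^4 + 20*x^3 + 150*x^2 + 500*x + 625 = (x + 5)^4

Eigenvalues and multiplicities (the geometric multiplicity of λ is n − rank(A − λI), which equals the number of Jordan blocks for λ):
  λ = -5: algebraic multiplicity = 4, geometric multiplicity = 3

Determining the block sizes for each eigenvalue:
  λ = -5: 3 blocks summing to 4 forces exactly one block of size 2 and the rest size 1 → block sizes [2, 1, 1]

Assembling the blocks gives a Jordan form
J =
  [-5,  1,  0,  0]
  [ 0, -5,  0,  0]
  [ 0,  0, -5,  0]
  [ 0,  0,  0, -5]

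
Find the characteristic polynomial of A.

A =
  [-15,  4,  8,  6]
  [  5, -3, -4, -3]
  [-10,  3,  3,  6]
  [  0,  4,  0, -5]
x^4 + 20*x^3 + 150*x^2 + 500*x + 625

Expanding det(x·I − A) (e.g. by cofactor expansion or by noting that A is similar to its Jordan form J, which has the same characteristic polynomial as A) gives
  χ_A(x) = x^4 + 20*x^3 + 150*x^2 + 500*x + 625
which factors as (x + 5)^4. The eigenvalues (with algebraic multiplicities) are λ = -5 with multiplicity 4.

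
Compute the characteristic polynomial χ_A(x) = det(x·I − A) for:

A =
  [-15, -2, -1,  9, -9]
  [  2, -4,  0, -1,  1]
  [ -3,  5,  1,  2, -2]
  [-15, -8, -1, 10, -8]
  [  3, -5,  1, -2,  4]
x^5 + 4*x^4 - 23*x^3 - 38*x^2 + 220*x - 200

Expanding det(x·I − A) (e.g. by cofactor expansion or by noting that A is similar to its Jordan form J, which has the same characteristic polynomial as A) gives
  χ_A(x) = x^5 + 4*x^4 - 23*x^3 - 38*x^2 + 220*x - 200
which factors as (x - 2)^3*(x + 5)^2. The eigenvalues (with algebraic multiplicities) are λ = -5 with multiplicity 2, λ = 2 with multiplicity 3.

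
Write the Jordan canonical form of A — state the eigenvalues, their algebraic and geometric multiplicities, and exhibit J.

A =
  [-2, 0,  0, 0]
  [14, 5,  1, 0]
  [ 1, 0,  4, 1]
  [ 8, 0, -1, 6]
J_1(-2) ⊕ J_3(5)

The characteristic polynomial is
  det(x·I − A) = x^4 - 13*x^3 + 45*x^2 + 25*x - 250 = (x - 5)^3*(x + 2)

Eigenvalues and multiplicities (the geometric multiplicity of λ is n − rank(A − λI), which equals the number of Jordan blocks for λ):
  λ = -2: algebraic multiplicity = 1, geometric multiplicity = 1
  λ = 5: algebraic multiplicity = 3, geometric multiplicity = 1

Determining the block sizes for each eigenvalue:
  λ = -2: one block (gm = 1), so the single block has size am = 1 → block sizes [1]
  λ = 5: one block (gm = 1), so the single block has size am = 3 → block sizes [3]

Assembling the blocks gives a Jordan form
J =
  [-2, 0, 0, 0]
  [ 0, 5, 1, 0]
  [ 0, 0, 5, 1]
  [ 0, 0, 0, 5]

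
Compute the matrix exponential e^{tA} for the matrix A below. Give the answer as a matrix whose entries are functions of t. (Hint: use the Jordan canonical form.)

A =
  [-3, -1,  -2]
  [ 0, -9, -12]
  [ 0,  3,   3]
e^{tA} =
  [exp(-3*t), -t*exp(-3*t), -2*t*exp(-3*t)]
  [0, -6*t*exp(-3*t) + exp(-3*t), -12*t*exp(-3*t)]
  [0, 3*t*exp(-3*t), 6*t*exp(-3*t) + exp(-3*t)]

Strategy: write A = P · J · P⁻¹ where J is a Jordan canonical form, so e^{tA} = P · e^{tJ} · P⁻¹, and e^{tJ} can be computed block-by-block.

A has Jordan form
J =
  [-3,  1,  0]
  [ 0, -3,  0]
  [ 0,  0, -3]
(up to reordering of blocks).

Per-block formulas:
  For a 1×1 block at λ = -3: exp(t · [-3]) = [e^(-3t)].
  For a 2×2 Jordan block J_2(-3): exp(t · J_2(-3)) = e^(-3t)·(I + t·N), where N is the 2×2 nilpotent shift.

After assembling e^{tJ} and conjugating by P, we get:

e^{tA} =
  [exp(-3*t), -t*exp(-3*t), -2*t*exp(-3*t)]
  [0, -6*t*exp(-3*t) + exp(-3*t), -12*t*exp(-3*t)]
  [0, 3*t*exp(-3*t), 6*t*exp(-3*t) + exp(-3*t)]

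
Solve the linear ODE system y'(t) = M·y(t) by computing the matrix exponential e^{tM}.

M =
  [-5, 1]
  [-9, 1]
e^{tM} =
  [-3*t*exp(-2*t) + exp(-2*t), t*exp(-2*t)]
  [-9*t*exp(-2*t), 3*t*exp(-2*t) + exp(-2*t)]

Strategy: write M = P · J · P⁻¹ where J is a Jordan canonical form, so e^{tM} = P · e^{tJ} · P⁻¹, and e^{tJ} can be computed block-by-block.

M has Jordan form
J =
  [-2,  1]
  [ 0, -2]
(up to reordering of blocks).

Per-block formulas:
  For a 2×2 Jordan block J_2(-2): exp(t · J_2(-2)) = e^(-2t)·(I + t·N), where N is the 2×2 nilpotent shift.

After assembling e^{tJ} and conjugating by P, we get:

e^{tM} =
  [-3*t*exp(-2*t) + exp(-2*t), t*exp(-2*t)]
  [-9*t*exp(-2*t), 3*t*exp(-2*t) + exp(-2*t)]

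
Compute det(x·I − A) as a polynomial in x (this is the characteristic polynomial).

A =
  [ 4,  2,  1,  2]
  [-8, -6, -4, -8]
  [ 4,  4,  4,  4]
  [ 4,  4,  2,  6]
x^4 - 8*x^3 + 24*x^2 - 32*x + 16

Expanding det(x·I − A) (e.g. by cofactor expansion or by noting that A is similar to its Jordan form J, which has the same characteristic polynomial as A) gives
  χ_A(x) = x^4 - 8*x^3 + 24*x^2 - 32*x + 16
which factors as (x - 2)^4. The eigenvalues (with algebraic multiplicities) are λ = 2 with multiplicity 4.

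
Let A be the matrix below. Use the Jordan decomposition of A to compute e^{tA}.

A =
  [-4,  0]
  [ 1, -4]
e^{tA} =
  [exp(-4*t), 0]
  [t*exp(-4*t), exp(-4*t)]

Strategy: write A = P · J · P⁻¹ where J is a Jordan canonical form, so e^{tA} = P · e^{tJ} · P⁻¹, and e^{tJ} can be computed block-by-block.

A has Jordan form
J =
  [-4,  1]
  [ 0, -4]
(up to reordering of blocks).

Per-block formulas:
  For a 2×2 Jordan block J_2(-4): exp(t · J_2(-4)) = e^(-4t)·(I + t·N), where N is the 2×2 nilpotent shift.

After assembling e^{tJ} and conjugating by P, we get:

e^{tA} =
  [exp(-4*t), 0]
  [t*exp(-4*t), exp(-4*t)]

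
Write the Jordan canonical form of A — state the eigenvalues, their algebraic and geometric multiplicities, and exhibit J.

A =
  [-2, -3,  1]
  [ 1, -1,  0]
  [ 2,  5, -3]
J_3(-2)

The characteristic polynomial is
  det(x·I − A) = x^3 + 6*x^2 + 12*x + 8 = (x + 2)^3

Eigenvalues and multiplicities (the geometric multiplicity of λ is n − rank(A − λI), which equals the number of Jordan blocks for λ):
  λ = -2: algebraic multiplicity = 3, geometric multiplicity = 1

Determining the block sizes for each eigenvalue:
  λ = -2: one block (gm = 1), so the single block has size am = 3 → block sizes [3]

Assembling the blocks gives a Jordan form
J =
  [-2,  1,  0]
  [ 0, -2,  1]
  [ 0,  0, -2]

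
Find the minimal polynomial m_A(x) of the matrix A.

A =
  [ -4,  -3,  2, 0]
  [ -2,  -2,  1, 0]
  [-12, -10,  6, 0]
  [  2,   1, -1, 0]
x^3

The characteristic polynomial is χ_A(x) = x^4, so the eigenvalues are known. The minimal polynomial is
  m_A(x) = Π_λ (x − λ)^{k_λ}
where k_λ is the size of the *largest* Jordan block for λ (equivalently, the smallest k with (A − λI)^k v = 0 for every generalised eigenvector v of λ).

  λ = 0: largest Jordan block has size 3, contributing (x − 0)^3

So m_A(x) = x^3 = x^3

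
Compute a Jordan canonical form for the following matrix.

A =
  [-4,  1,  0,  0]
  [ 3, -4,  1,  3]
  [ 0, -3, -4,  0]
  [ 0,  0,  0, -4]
J_3(-4) ⊕ J_1(-4)

The characteristic polynomial is
  det(x·I − A) = x^4 + 16*x^3 + 96*x^2 + 256*x + 256 = (x + 4)^4

Eigenvalues and multiplicities (the geometric multiplicity of λ is n − rank(A − λI), which equals the number of Jordan blocks for λ):
  λ = -4: algebraic multiplicity = 4, geometric multiplicity = 2

Determining the block sizes for each eigenvalue:
  λ = -4: with am = 4 and gm = 2, the partition is not yet determined (e.g. several partitions of 4 into 2 parts exist). Let N = A − (-4)·I. Computing rank(N^1) = 2, rank(N^2) = 1, rank(N^3) = 0; the number of blocks of size ≥ j is rank(N^{j−1}) − rank(N^j), giving [2, 1, 1]. So we have 1 block(s) of size 3, 1 block(s) of size 1 → block sizes [3, 1]

Assembling the blocks gives a Jordan form
J =
  [-4,  1,  0,  0]
  [ 0, -4,  1,  0]
  [ 0,  0, -4,  0]
  [ 0,  0,  0, -4]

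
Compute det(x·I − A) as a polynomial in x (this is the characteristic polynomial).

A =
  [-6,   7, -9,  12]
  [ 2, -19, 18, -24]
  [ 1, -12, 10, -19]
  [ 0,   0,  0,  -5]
x^4 + 20*x^3 + 150*x^2 + 500*x + 625

Expanding det(x·I − A) (e.g. by cofactor expansion or by noting that A is similar to its Jordan form J, which has the same characteristic polynomial as A) gives
  χ_A(x) = x^4 + 20*x^3 + 150*x^2 + 500*x + 625
which factors as (x + 5)^4. The eigenvalues (with algebraic multiplicities) are λ = -5 with multiplicity 4.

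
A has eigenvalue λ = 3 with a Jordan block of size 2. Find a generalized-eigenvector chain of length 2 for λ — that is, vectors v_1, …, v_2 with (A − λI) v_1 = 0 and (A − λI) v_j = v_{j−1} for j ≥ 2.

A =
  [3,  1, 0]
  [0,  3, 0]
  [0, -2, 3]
A Jordan chain for λ = 3 of length 2:
v_1 = (1, 0, -2)ᵀ
v_2 = (0, 1, 0)ᵀ

Let N = A − (3)·I. We want v_2 with N^2 v_2 = 0 but N^1 v_2 ≠ 0; then v_{j-1} := N · v_j for j = 2, …, 2.

Pick v_2 = (0, 1, 0)ᵀ.
Then v_1 = N · v_2 = (1, 0, -2)ᵀ.

Sanity check: (A − (3)·I) v_1 = (0, 0, 0)ᵀ = 0. ✓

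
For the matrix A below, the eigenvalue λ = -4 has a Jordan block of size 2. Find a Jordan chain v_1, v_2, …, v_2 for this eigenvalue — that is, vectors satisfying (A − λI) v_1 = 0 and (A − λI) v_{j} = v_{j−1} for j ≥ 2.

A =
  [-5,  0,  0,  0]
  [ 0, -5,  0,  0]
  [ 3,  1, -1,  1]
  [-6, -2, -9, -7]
A Jordan chain for λ = -4 of length 2:
v_1 = (0, 0, 3, -9)ᵀ
v_2 = (0, 0, 1, 0)ᵀ

Let N = A − (-4)·I. We want v_2 with N^2 v_2 = 0 but N^1 v_2 ≠ 0; then v_{j-1} := N · v_j for j = 2, …, 2.

Pick v_2 = (0, 0, 1, 0)ᵀ.
Then v_1 = N · v_2 = (0, 0, 3, -9)ᵀ.

Sanity check: (A − (-4)·I) v_1 = (0, 0, 0, 0)ᵀ = 0. ✓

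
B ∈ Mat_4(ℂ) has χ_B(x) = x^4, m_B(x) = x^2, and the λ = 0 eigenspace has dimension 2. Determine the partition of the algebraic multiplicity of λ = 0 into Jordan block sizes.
Block sizes for λ = 0: [2, 2]

Step 1 — from the characteristic polynomial, algebraic multiplicity of λ = 0 is 4. From dim ker(B − (0)·I) = 2, there are exactly 2 Jordan blocks for λ = 0.
Step 2 — from the minimal polynomial, the factor (x − 0)^2 tells us the largest block for λ = 0 has size 2.
Step 3 — with total size 4, 2 blocks, and largest block 2, the block sizes (in nonincreasing order) are [2, 2].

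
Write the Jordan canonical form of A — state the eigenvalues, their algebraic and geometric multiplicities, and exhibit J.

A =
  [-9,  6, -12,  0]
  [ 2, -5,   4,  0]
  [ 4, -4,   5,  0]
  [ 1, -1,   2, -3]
J_2(-3) ⊕ J_1(-3) ⊕ J_1(-3)

The characteristic polynomial is
  det(x·I − A) = x^4 + 12*x^3 + 54*x^2 + 108*x + 81 = (x + 3)^4

Eigenvalues and multiplicities (the geometric multiplicity of λ is n − rank(A − λI), which equals the number of Jordan blocks for λ):
  λ = -3: algebraic multiplicity = 4, geometric multiplicity = 3

Determining the block sizes for each eigenvalue:
  λ = -3: 3 blocks summing to 4 forces exactly one block of size 2 and the rest size 1 → block sizes [2, 1, 1]

Assembling the blocks gives a Jordan form
J =
  [-3,  1,  0,  0]
  [ 0, -3,  0,  0]
  [ 0,  0, -3,  0]
  [ 0,  0,  0, -3]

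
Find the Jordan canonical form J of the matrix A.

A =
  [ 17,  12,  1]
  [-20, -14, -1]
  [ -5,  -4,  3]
J_3(2)

The characteristic polynomial is
  det(x·I − A) = x^3 - 6*x^2 + 12*x - 8 = (x - 2)^3

Eigenvalues and multiplicities (the geometric multiplicity of λ is n − rank(A − λI), which equals the number of Jordan blocks for λ):
  λ = 2: algebraic multiplicity = 3, geometric multiplicity = 1

Determining the block sizes for each eigenvalue:
  λ = 2: one block (gm = 1), so the single block has size am = 3 → block sizes [3]

Assembling the blocks gives a Jordan form
J =
  [2, 1, 0]
  [0, 2, 1]
  [0, 0, 2]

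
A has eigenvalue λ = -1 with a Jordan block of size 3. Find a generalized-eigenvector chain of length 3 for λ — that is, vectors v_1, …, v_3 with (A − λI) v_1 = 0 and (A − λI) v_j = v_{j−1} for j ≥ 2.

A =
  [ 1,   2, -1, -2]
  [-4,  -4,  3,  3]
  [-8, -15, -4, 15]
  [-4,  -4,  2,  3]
A Jordan chain for λ = -1 of length 3:
v_1 = (12, -32, 8, -24)ᵀ
v_2 = (2, -4, -8, -4)ᵀ
v_3 = (1, 0, 0, 0)ᵀ

Let N = A − (-1)·I. We want v_3 with N^3 v_3 = 0 but N^2 v_3 ≠ 0; then v_{j-1} := N · v_j for j = 3, …, 2.

Pick v_3 = (1, 0, 0, 0)ᵀ.
Then v_2 = N · v_3 = (2, -4, -8, -4)ᵀ.
Then v_1 = N · v_2 = (12, -32, 8, -24)ᵀ.

Sanity check: (A − (-1)·I) v_1 = (0, 0, 0, 0)ᵀ = 0. ✓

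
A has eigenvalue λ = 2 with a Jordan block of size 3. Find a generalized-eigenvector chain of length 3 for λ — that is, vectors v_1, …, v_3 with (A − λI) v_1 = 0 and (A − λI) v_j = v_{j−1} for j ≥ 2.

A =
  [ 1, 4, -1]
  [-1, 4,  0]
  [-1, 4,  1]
A Jordan chain for λ = 2 of length 3:
v_1 = (-2, -1, -2)ᵀ
v_2 = (-1, -1, -1)ᵀ
v_3 = (1, 0, 0)ᵀ

Let N = A − (2)·I. We want v_3 with N^3 v_3 = 0 but N^2 v_3 ≠ 0; then v_{j-1} := N · v_j for j = 3, …, 2.

Pick v_3 = (1, 0, 0)ᵀ.
Then v_2 = N · v_3 = (-1, -1, -1)ᵀ.
Then v_1 = N · v_2 = (-2, -1, -2)ᵀ.

Sanity check: (A − (2)·I) v_1 = (0, 0, 0)ᵀ = 0. ✓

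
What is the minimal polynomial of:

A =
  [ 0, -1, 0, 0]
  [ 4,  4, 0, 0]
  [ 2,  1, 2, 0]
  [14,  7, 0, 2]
x^2 - 4*x + 4

The characteristic polynomial is χ_A(x) = (x - 2)^4, so the eigenvalues are known. The minimal polynomial is
  m_A(x) = Π_λ (x − λ)^{k_λ}
where k_λ is the size of the *largest* Jordan block for λ (equivalently, the smallest k with (A − λI)^k v = 0 for every generalised eigenvector v of λ).

  λ = 2: largest Jordan block has size 2, contributing (x − 2)^2

So m_A(x) = (x - 2)^2 = x^2 - 4*x + 4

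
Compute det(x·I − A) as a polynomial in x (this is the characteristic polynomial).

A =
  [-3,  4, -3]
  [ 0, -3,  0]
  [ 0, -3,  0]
x^3 + 6*x^2 + 9*x

Expanding det(x·I − A) (e.g. by cofactor expansion or by noting that A is similar to its Jordan form J, which has the same characteristic polynomial as A) gives
  χ_A(x) = x^3 + 6*x^2 + 9*x
which factors as x*(x + 3)^2. The eigenvalues (with algebraic multiplicities) are λ = -3 with multiplicity 2, λ = 0 with multiplicity 1.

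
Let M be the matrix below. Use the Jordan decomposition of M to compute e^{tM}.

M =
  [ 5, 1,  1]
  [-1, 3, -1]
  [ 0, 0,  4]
e^{tM} =
  [t*exp(4*t) + exp(4*t), t*exp(4*t), t*exp(4*t)]
  [-t*exp(4*t), -t*exp(4*t) + exp(4*t), -t*exp(4*t)]
  [0, 0, exp(4*t)]

Strategy: write M = P · J · P⁻¹ where J is a Jordan canonical form, so e^{tM} = P · e^{tJ} · P⁻¹, and e^{tJ} can be computed block-by-block.

M has Jordan form
J =
  [4, 1, 0]
  [0, 4, 0]
  [0, 0, 4]
(up to reordering of blocks).

Per-block formulas:
  For a 2×2 Jordan block J_2(4): exp(t · J_2(4)) = e^(4t)·(I + t·N), where N is the 2×2 nilpotent shift.
  For a 1×1 block at λ = 4: exp(t · [4]) = [e^(4t)].

After assembling e^{tJ} and conjugating by P, we get:

e^{tM} =
  [t*exp(4*t) + exp(4*t), t*exp(4*t), t*exp(4*t)]
  [-t*exp(4*t), -t*exp(4*t) + exp(4*t), -t*exp(4*t)]
  [0, 0, exp(4*t)]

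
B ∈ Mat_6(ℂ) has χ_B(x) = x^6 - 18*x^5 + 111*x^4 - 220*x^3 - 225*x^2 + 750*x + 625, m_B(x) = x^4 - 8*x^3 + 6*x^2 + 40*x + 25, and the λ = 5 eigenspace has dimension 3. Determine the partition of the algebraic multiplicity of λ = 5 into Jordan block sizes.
Block sizes for λ = 5: [2, 1, 1]

Step 1 — from the characteristic polynomial, algebraic multiplicity of λ = 5 is 4. From dim ker(B − (5)·I) = 3, there are exactly 3 Jordan blocks for λ = 5.
Step 2 — from the minimal polynomial, the factor (x − 5)^2 tells us the largest block for λ = 5 has size 2.
Step 3 — with total size 4, 3 blocks, and largest block 2, the block sizes (in nonincreasing order) are [2, 1, 1].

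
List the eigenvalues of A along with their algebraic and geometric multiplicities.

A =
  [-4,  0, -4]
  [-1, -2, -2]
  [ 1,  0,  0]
λ = -2: alg = 3, geom = 2

Step 1 — factor the characteristic polynomial to read off the algebraic multiplicities:
  χ_A(x) = (x + 2)^3

Step 2 — compute geometric multiplicities via the rank-nullity identity g(λ) = n − rank(A − λI):
  rank(A − (-2)·I) = 1, so dim ker(A − (-2)·I) = n − 1 = 2

Summary:
  λ = -2: algebraic multiplicity = 3, geometric multiplicity = 2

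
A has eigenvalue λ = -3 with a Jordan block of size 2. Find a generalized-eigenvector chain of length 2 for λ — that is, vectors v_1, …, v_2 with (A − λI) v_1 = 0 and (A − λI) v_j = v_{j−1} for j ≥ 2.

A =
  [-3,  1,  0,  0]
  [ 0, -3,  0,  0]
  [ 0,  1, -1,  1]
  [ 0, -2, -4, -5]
A Jordan chain for λ = -3 of length 2:
v_1 = (1, 0, 1, -2)ᵀ
v_2 = (0, 1, 0, 0)ᵀ

Let N = A − (-3)·I. We want v_2 with N^2 v_2 = 0 but N^1 v_2 ≠ 0; then v_{j-1} := N · v_j for j = 2, …, 2.

Pick v_2 = (0, 1, 0, 0)ᵀ.
Then v_1 = N · v_2 = (1, 0, 1, -2)ᵀ.

Sanity check: (A − (-3)·I) v_1 = (0, 0, 0, 0)ᵀ = 0. ✓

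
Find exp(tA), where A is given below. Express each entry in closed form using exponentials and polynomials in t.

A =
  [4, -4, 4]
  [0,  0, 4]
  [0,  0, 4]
e^{tA} =
  [exp(4*t), 1 - exp(4*t), exp(4*t) - 1]
  [0, 1, exp(4*t) - 1]
  [0, 0, exp(4*t)]

Strategy: write A = P · J · P⁻¹ where J is a Jordan canonical form, so e^{tA} = P · e^{tJ} · P⁻¹, and e^{tJ} can be computed block-by-block.

A has Jordan form
J =
  [0, 0, 0]
  [0, 4, 0]
  [0, 0, 4]
(up to reordering of blocks).

Per-block formulas:
  For a 1×1 block at λ = 4: exp(t · [4]) = [e^(4t)].
  For a 1×1 block at λ = 0: exp(t · [0]) = [e^(0t)].

After assembling e^{tJ} and conjugating by P, we get:

e^{tA} =
  [exp(4*t), 1 - exp(4*t), exp(4*t) - 1]
  [0, 1, exp(4*t) - 1]
  [0, 0, exp(4*t)]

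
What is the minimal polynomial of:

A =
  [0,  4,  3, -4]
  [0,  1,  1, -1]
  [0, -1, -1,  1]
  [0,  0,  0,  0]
x^3

The characteristic polynomial is χ_A(x) = x^4, so the eigenvalues are known. The minimal polynomial is
  m_A(x) = Π_λ (x − λ)^{k_λ}
where k_λ is the size of the *largest* Jordan block for λ (equivalently, the smallest k with (A − λI)^k v = 0 for every generalised eigenvector v of λ).

  λ = 0: largest Jordan block has size 3, contributing (x − 0)^3

So m_A(x) = x^3 = x^3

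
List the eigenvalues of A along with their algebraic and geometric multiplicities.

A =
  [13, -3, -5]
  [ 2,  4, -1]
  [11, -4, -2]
λ = 5: alg = 3, geom = 1

Step 1 — factor the characteristic polynomial to read off the algebraic multiplicities:
  χ_A(x) = (x - 5)^3

Step 2 — compute geometric multiplicities via the rank-nullity identity g(λ) = n − rank(A − λI):
  rank(A − (5)·I) = 2, so dim ker(A − (5)·I) = n − 2 = 1

Summary:
  λ = 5: algebraic multiplicity = 3, geometric multiplicity = 1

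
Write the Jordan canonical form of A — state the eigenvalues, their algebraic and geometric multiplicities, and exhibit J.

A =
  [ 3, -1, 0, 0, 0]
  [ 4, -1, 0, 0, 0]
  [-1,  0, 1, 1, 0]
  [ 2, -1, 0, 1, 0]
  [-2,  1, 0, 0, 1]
J_2(1) ⊕ J_2(1) ⊕ J_1(1)

The characteristic polynomial is
  det(x·I − A) = x^5 - 5*x^4 + 10*x^3 - 10*x^2 + 5*x - 1 = (x - 1)^5

Eigenvalues and multiplicities (the geometric multiplicity of λ is n − rank(A − λI), which equals the number of Jordan blocks for λ):
  λ = 1: algebraic multiplicity = 5, geometric multiplicity = 3

Determining the block sizes for each eigenvalue:
  λ = 1: with am = 5 and gm = 3, the partition is not yet determined (e.g. several partitions of 5 into 3 parts exist). Let N = A − (1)·I. Computing rank(N^1) = 2, rank(N^2) = 0; the number of blocks of size ≥ j is rank(N^{j−1}) − rank(N^j), giving [3, 2]. So we have 2 block(s) of size 2, 1 block(s) of size 1 → block sizes [2, 2, 1]

Assembling the blocks gives a Jordan form
J =
  [1, 1, 0, 0, 0]
  [0, 1, 0, 0, 0]
  [0, 0, 1, 1, 0]
  [0, 0, 0, 1, 0]
  [0, 0, 0, 0, 1]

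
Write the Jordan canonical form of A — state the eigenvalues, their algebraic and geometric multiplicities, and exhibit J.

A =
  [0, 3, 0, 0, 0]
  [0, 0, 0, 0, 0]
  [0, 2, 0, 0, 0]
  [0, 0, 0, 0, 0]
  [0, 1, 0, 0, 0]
J_2(0) ⊕ J_1(0) ⊕ J_1(0) ⊕ J_1(0)

The characteristic polynomial is
  det(x·I − A) = x^5

Eigenvalues and multiplicities (the geometric multiplicity of λ is n − rank(A − λI), which equals the number of Jordan blocks for λ):
  λ = 0: algebraic multiplicity = 5, geometric multiplicity = 4

Determining the block sizes for each eigenvalue:
  λ = 0: 4 blocks summing to 5 forces exactly one block of size 2 and the rest size 1 → block sizes [2, 1, 1, 1]

Assembling the blocks gives a Jordan form
J =
  [0, 1, 0, 0, 0]
  [0, 0, 0, 0, 0]
  [0, 0, 0, 0, 0]
  [0, 0, 0, 0, 0]
  [0, 0, 0, 0, 0]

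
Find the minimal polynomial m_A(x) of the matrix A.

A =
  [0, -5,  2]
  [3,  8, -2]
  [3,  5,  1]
x^2 - 6*x + 9

The characteristic polynomial is χ_A(x) = (x - 3)^3, so the eigenvalues are known. The minimal polynomial is
  m_A(x) = Π_λ (x − λ)^{k_λ}
where k_λ is the size of the *largest* Jordan block for λ (equivalently, the smallest k with (A − λI)^k v = 0 for every generalised eigenvector v of λ).

  λ = 3: largest Jordan block has size 2, contributing (x − 3)^2

So m_A(x) = (x - 3)^2 = x^2 - 6*x + 9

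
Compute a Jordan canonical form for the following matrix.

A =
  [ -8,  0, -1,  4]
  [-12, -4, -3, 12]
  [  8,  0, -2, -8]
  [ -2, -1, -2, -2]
J_3(-4) ⊕ J_1(-4)

The characteristic polynomial is
  det(x·I − A) = x^4 + 16*x^3 + 96*x^2 + 256*x + 256 = (x + 4)^4

Eigenvalues and multiplicities (the geometric multiplicity of λ is n − rank(A − λI), which equals the number of Jordan blocks for λ):
  λ = -4: algebraic multiplicity = 4, geometric multiplicity = 2

Determining the block sizes for each eigenvalue:
  λ = -4: with am = 4 and gm = 2, the partition is not yet determined (e.g. several partitions of 4 into 2 parts exist). Let N = A − (-4)·I. Computing rank(N^1) = 2, rank(N^2) = 1, rank(N^3) = 0; the number of blocks of size ≥ j is rank(N^{j−1}) − rank(N^j), giving [2, 1, 1]. So we have 1 block(s) of size 3, 1 block(s) of size 1 → block sizes [3, 1]

Assembling the blocks gives a Jordan form
J =
  [-4,  1,  0,  0]
  [ 0, -4,  1,  0]
  [ 0,  0, -4,  0]
  [ 0,  0,  0, -4]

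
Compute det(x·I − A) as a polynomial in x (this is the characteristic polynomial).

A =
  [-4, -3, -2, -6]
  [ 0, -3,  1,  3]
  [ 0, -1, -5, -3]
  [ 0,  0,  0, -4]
x^4 + 16*x^3 + 96*x^2 + 256*x + 256

Expanding det(x·I − A) (e.g. by cofactor expansion or by noting that A is similar to its Jordan form J, which has the same characteristic polynomial as A) gives
  χ_A(x) = x^4 + 16*x^3 + 96*x^2 + 256*x + 256
which factors as (x + 4)^4. The eigenvalues (with algebraic multiplicities) are λ = -4 with multiplicity 4.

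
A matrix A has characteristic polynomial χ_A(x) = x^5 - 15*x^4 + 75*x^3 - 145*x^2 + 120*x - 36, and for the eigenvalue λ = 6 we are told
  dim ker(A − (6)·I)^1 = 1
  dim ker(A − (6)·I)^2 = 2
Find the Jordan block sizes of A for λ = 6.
Block sizes for λ = 6: [2]

From the dimensions of kernels of powers, the number of Jordan blocks of size at least j is d_j − d_{j−1} where d_j = dim ker(N^j) (with d_0 = 0). Computing the differences gives [1, 1].
The number of blocks of size exactly k is (#blocks of size ≥ k) − (#blocks of size ≥ k + 1), so the partition is: 1 block(s) of size 2.
In nonincreasing order the block sizes are [2].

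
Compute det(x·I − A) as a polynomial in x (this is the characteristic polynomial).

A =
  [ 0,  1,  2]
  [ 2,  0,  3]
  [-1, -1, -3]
x^3 + 3*x^2 + 3*x + 1

Expanding det(x·I − A) (e.g. by cofactor expansion or by noting that A is similar to its Jordan form J, which has the same characteristic polynomial as A) gives
  χ_A(x) = x^3 + 3*x^2 + 3*x + 1
which factors as (x + 1)^3. The eigenvalues (with algebraic multiplicities) are λ = -1 with multiplicity 3.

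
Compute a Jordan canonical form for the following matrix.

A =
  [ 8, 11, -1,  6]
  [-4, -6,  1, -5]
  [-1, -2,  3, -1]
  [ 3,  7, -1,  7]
J_2(3) ⊕ J_2(3)

The characteristic polynomial is
  det(x·I − A) = x^4 - 12*x^3 + 54*x^2 - 108*x + 81 = (x - 3)^4

Eigenvalues and multiplicities (the geometric multiplicity of λ is n − rank(A − λI), which equals the number of Jordan blocks for λ):
  λ = 3: algebraic multiplicity = 4, geometric multiplicity = 2

Determining the block sizes for each eigenvalue:
  λ = 3: with am = 4 and gm = 2, the partition is not yet determined (e.g. several partitions of 4 into 2 parts exist). Let N = A − (3)·I. Computing rank(N^1) = 2, rank(N^2) = 0; the number of blocks of size ≥ j is rank(N^{j−1}) − rank(N^j), giving [2, 2]. So we have 2 block(s) of size 2 → block sizes [2, 2]

Assembling the blocks gives a Jordan form
J =
  [3, 1, 0, 0]
  [0, 3, 0, 0]
  [0, 0, 3, 1]
  [0, 0, 0, 3]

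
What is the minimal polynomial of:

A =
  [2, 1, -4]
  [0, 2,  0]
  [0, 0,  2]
x^2 - 4*x + 4

The characteristic polynomial is χ_A(x) = (x - 2)^3, so the eigenvalues are known. The minimal polynomial is
  m_A(x) = Π_λ (x − λ)^{k_λ}
where k_λ is the size of the *largest* Jordan block for λ (equivalently, the smallest k with (A − λI)^k v = 0 for every generalised eigenvector v of λ).

  λ = 2: largest Jordan block has size 2, contributing (x − 2)^2

So m_A(x) = (x - 2)^2 = x^2 - 4*x + 4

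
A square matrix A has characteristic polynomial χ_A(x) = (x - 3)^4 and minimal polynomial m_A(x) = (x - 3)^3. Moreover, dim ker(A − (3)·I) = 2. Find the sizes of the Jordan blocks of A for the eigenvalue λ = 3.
Block sizes for λ = 3: [3, 1]

Step 1 — from the characteristic polynomial, algebraic multiplicity of λ = 3 is 4. From dim ker(A − (3)·I) = 2, there are exactly 2 Jordan blocks for λ = 3.
Step 2 — from the minimal polynomial, the factor (x − 3)^3 tells us the largest block for λ = 3 has size 3.
Step 3 — with total size 4, 2 blocks, and largest block 3, the block sizes (in nonincreasing order) are [3, 1].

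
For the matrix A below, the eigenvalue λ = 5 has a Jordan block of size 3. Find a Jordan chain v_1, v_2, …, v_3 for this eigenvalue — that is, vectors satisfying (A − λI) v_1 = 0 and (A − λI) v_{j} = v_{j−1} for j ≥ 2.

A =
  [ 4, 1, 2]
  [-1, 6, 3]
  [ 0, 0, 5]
A Jordan chain for λ = 5 of length 3:
v_1 = (1, 1, 0)ᵀ
v_2 = (2, 3, 0)ᵀ
v_3 = (0, 0, 1)ᵀ

Let N = A − (5)·I. We want v_3 with N^3 v_3 = 0 but N^2 v_3 ≠ 0; then v_{j-1} := N · v_j for j = 3, …, 2.

Pick v_3 = (0, 0, 1)ᵀ.
Then v_2 = N · v_3 = (2, 3, 0)ᵀ.
Then v_1 = N · v_2 = (1, 1, 0)ᵀ.

Sanity check: (A − (5)·I) v_1 = (0, 0, 0)ᵀ = 0. ✓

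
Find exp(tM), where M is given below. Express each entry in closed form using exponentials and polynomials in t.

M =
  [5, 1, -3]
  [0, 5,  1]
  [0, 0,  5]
e^{tM} =
  [exp(5*t), t*exp(5*t), t^2*exp(5*t)/2 - 3*t*exp(5*t)]
  [0, exp(5*t), t*exp(5*t)]
  [0, 0, exp(5*t)]

Strategy: write M = P · J · P⁻¹ where J is a Jordan canonical form, so e^{tM} = P · e^{tJ} · P⁻¹, and e^{tJ} can be computed block-by-block.

M has Jordan form
J =
  [5, 1, 0]
  [0, 5, 1]
  [0, 0, 5]
(up to reordering of blocks).

Per-block formulas:
  For a 3×3 Jordan block J_3(5): exp(t · J_3(5)) = e^(5t)·(I + t·N + (t^2/2)·N^2), where N is the 3×3 nilpotent shift.

After assembling e^{tJ} and conjugating by P, we get:

e^{tM} =
  [exp(5*t), t*exp(5*t), t^2*exp(5*t)/2 - 3*t*exp(5*t)]
  [0, exp(5*t), t*exp(5*t)]
  [0, 0, exp(5*t)]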